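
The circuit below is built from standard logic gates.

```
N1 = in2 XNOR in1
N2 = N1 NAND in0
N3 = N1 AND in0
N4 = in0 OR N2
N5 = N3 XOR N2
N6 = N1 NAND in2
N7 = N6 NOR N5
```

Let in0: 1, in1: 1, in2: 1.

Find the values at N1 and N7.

N1 = 1, N7 = 0

N1 = in2 XNOR in1 = 1 XNOR 1 = 1
N2 = N1 NAND in0 = 1 NAND 1 = 0
N3 = N1 AND in0 = 1 AND 1 = 1
N5 = N3 XOR N2 = 1 XOR 0 = 1
N6 = N1 NAND in2 = 1 NAND 1 = 0
N7 = N6 NOR N5 = 0 NOR 1 = 0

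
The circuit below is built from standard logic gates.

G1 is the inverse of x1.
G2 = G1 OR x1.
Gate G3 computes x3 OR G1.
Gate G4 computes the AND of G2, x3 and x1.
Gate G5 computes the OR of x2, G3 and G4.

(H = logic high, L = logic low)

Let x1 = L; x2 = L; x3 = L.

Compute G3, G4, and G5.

G3 = H, G4 = L, G5 = H

G1 = NOT x1 = NOT L = H
G2 = G1 OR x1 = H OR L = H
G3 = x3 OR G1 = L OR H = H
G4 = G2 AND x3 AND x1 = H AND L AND L = L
G5 = x2 OR G3 OR G4 = L OR H OR L = H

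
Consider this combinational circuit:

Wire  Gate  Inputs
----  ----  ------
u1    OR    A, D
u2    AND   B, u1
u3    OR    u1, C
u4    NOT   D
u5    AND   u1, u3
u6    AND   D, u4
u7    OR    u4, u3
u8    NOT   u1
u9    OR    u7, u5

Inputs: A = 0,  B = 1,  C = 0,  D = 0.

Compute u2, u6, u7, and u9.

u1 = A OR D = 0 OR 0 = 0
u2 = B AND u1 = 1 AND 0 = 0
u3 = u1 OR C = 0 OR 0 = 0
u4 = NOT D = NOT 0 = 1
u5 = u1 AND u3 = 0 AND 0 = 0
u6 = D AND u4 = 0 AND 1 = 0
u7 = u4 OR u3 = 1 OR 0 = 1
u9 = u7 OR u5 = 1 OR 0 = 1

u2 = 0  u6 = 0  u7 = 1  u9 = 1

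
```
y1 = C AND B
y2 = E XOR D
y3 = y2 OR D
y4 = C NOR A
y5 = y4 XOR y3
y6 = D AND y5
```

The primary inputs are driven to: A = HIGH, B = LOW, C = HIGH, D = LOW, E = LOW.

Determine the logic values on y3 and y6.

y2 = E XOR D = LOW XOR LOW = LOW
y3 = y2 OR D = LOW OR LOW = LOW
y4 = C NOR A = HIGH NOR HIGH = LOW
y5 = y4 XOR y3 = LOW XOR LOW = LOW
y6 = D AND y5 = LOW AND LOW = LOW

y3 = LOW, y6 = LOW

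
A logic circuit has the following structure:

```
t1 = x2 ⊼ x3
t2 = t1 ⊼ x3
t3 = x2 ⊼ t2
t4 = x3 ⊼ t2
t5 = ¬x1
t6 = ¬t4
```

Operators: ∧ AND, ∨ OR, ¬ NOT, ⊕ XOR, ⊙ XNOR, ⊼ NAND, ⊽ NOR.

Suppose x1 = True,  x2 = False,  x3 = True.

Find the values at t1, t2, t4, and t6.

t1 = True, t2 = False, t4 = True, t6 = False

t1 = x2 NAND x3 = False NAND True = True
t2 = t1 NAND x3 = True NAND True = False
t4 = x3 NAND t2 = True NAND False = True
t6 = NOT t4 = NOT True = False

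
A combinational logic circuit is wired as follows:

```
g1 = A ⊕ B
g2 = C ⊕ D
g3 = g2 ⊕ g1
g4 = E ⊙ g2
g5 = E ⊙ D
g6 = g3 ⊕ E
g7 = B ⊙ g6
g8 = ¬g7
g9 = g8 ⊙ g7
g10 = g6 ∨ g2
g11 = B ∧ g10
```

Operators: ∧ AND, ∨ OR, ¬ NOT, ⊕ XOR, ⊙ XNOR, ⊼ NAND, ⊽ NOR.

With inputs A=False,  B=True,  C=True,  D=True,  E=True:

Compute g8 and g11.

g8 = True, g11 = False

g1 = A XOR B = False XOR True = True
g2 = C XOR D = True XOR True = False
g3 = g2 XOR g1 = False XOR True = True
g6 = g3 XOR E = True XOR True = False
g7 = B XNOR g6 = True XNOR False = False
g8 = NOT g7 = NOT False = True
g10 = g6 OR g2 = False OR False = False
g11 = B AND g10 = True AND False = False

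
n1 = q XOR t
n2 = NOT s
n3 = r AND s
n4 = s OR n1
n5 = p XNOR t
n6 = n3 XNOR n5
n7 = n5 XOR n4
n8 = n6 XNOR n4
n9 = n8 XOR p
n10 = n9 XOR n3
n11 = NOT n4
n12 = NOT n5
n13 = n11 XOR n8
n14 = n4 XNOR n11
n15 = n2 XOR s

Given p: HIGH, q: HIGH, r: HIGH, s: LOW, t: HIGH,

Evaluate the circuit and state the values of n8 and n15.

n8 = HIGH, n15 = HIGH

n1 = q XOR t = HIGH XOR HIGH = LOW
n2 = NOT s = NOT LOW = HIGH
n3 = r AND s = HIGH AND LOW = LOW
n4 = s OR n1 = LOW OR LOW = LOW
n5 = p XNOR t = HIGH XNOR HIGH = HIGH
n6 = n3 XNOR n5 = LOW XNOR HIGH = LOW
n8 = n6 XNOR n4 = LOW XNOR LOW = HIGH
n15 = n2 XOR s = HIGH XOR LOW = HIGH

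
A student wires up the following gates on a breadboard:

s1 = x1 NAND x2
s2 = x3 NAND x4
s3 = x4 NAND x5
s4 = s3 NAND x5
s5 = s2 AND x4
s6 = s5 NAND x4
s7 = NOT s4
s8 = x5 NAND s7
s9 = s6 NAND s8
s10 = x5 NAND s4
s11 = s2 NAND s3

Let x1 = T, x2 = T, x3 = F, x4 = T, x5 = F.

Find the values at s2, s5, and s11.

s2 = T, s5 = T, s11 = F

s2 = x3 NAND x4 = F NAND T = T
s3 = x4 NAND x5 = T NAND F = T
s5 = s2 AND x4 = T AND T = T
s11 = s2 NAND s3 = T NAND T = F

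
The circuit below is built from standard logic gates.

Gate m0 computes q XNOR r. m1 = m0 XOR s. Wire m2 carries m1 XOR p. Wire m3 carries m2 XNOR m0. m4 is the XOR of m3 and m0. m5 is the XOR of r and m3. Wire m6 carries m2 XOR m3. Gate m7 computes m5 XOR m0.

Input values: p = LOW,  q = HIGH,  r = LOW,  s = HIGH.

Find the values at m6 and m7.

m6 = HIGH; m7 = LOW

m0 = q XNOR r = HIGH XNOR LOW = LOW
m1 = m0 XOR s = LOW XOR HIGH = HIGH
m2 = m1 XOR p = HIGH XOR LOW = HIGH
m3 = m2 XNOR m0 = HIGH XNOR LOW = LOW
m5 = r XOR m3 = LOW XOR LOW = LOW
m6 = m2 XOR m3 = HIGH XOR LOW = HIGH
m7 = m5 XOR m0 = LOW XOR LOW = LOW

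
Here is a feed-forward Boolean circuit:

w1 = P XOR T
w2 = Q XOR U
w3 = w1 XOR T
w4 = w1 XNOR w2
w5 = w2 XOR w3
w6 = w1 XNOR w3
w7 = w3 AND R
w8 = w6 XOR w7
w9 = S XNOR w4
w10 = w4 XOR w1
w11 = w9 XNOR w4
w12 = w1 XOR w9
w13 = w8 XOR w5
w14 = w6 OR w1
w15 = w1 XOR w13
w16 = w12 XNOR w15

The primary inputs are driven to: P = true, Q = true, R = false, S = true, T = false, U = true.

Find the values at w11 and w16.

w11 = true, w16 = true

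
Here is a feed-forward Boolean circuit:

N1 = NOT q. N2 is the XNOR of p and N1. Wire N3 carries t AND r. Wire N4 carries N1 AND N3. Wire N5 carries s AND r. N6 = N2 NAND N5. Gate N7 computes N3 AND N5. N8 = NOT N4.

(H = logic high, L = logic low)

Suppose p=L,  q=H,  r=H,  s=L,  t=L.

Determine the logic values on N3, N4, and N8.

N3 = L  N4 = L  N8 = H

N1 = NOT q = NOT H = L
N3 = t AND r = L AND H = L
N4 = N1 AND N3 = L AND L = L
N8 = NOT N4 = NOT L = H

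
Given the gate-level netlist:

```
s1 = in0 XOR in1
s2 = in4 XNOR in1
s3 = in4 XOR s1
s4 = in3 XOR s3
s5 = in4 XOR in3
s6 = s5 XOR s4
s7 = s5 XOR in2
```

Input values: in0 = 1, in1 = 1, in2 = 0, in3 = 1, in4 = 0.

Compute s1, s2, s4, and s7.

s1 = in0 XOR in1 = 1 XOR 1 = 0
s2 = in4 XNOR in1 = 0 XNOR 1 = 0
s3 = in4 XOR s1 = 0 XOR 0 = 0
s4 = in3 XOR s3 = 1 XOR 0 = 1
s5 = in4 XOR in3 = 0 XOR 1 = 1
s7 = s5 XOR in2 = 1 XOR 0 = 1

s1 = 0; s2 = 0; s4 = 1; s7 = 1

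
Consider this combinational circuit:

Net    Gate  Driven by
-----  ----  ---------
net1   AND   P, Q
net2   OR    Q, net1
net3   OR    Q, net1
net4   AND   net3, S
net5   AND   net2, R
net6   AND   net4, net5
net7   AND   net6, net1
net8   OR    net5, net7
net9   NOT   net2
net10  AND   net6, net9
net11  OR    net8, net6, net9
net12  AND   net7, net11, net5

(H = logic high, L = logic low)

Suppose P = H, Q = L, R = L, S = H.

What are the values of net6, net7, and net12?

net1 = P AND Q = H AND L = L
net2 = Q OR net1 = L OR L = L
net3 = Q OR net1 = L OR L = L
net4 = net3 AND S = L AND H = L
net5 = net2 AND R = L AND L = L
net6 = net4 AND net5 = L AND L = L
net7 = net6 AND net1 = L AND L = L
net8 = net5 OR net7 = L OR L = L
net9 = NOT net2 = NOT L = H
net11 = net8 OR net6 OR net9 = L OR L OR H = H
net12 = net7 AND net11 AND net5 = L AND H AND L = L

net6 = L  net7 = L  net12 = L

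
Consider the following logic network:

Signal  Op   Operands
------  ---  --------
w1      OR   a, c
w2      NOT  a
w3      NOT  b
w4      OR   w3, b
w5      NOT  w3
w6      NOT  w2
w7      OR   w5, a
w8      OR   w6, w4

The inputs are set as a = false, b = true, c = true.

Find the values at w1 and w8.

w1 = true, w8 = true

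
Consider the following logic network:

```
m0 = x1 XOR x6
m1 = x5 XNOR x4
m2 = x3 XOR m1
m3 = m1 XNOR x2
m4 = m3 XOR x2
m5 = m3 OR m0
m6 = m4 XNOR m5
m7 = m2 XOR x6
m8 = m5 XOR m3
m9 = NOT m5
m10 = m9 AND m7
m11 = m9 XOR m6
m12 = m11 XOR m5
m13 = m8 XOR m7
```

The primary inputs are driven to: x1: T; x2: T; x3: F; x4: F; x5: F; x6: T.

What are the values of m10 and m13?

m10 = F, m13 = F

m0 = x1 XOR x6 = T XOR T = F
m1 = x5 XNOR x4 = F XNOR F = T
m2 = x3 XOR m1 = F XOR T = T
m3 = m1 XNOR x2 = T XNOR T = T
m5 = m3 OR m0 = T OR F = T
m7 = m2 XOR x6 = T XOR T = F
m8 = m5 XOR m3 = T XOR T = F
m9 = NOT m5 = NOT T = F
m10 = m9 AND m7 = F AND F = F
m13 = m8 XOR m7 = F XOR F = F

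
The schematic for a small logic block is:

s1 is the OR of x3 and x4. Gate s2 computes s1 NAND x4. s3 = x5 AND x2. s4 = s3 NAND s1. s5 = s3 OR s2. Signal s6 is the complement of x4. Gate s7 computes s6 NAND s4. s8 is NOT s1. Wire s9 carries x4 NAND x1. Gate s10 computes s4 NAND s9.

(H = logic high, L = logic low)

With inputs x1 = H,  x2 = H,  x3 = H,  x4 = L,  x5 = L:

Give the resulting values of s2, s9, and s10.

s2 = H, s9 = H, s10 = L

s1 = x3 OR x4 = H OR L = H
s2 = s1 NAND x4 = H NAND L = H
s3 = x5 AND x2 = L AND H = L
s4 = s3 NAND s1 = L NAND H = H
s9 = x4 NAND x1 = L NAND H = H
s10 = s4 NAND s9 = H NAND H = L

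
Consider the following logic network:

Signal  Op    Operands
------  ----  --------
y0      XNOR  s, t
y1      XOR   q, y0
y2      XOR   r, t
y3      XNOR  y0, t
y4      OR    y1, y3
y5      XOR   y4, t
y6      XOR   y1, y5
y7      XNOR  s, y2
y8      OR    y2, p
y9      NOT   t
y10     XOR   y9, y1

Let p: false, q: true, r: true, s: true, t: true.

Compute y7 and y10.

y7 = false; y10 = false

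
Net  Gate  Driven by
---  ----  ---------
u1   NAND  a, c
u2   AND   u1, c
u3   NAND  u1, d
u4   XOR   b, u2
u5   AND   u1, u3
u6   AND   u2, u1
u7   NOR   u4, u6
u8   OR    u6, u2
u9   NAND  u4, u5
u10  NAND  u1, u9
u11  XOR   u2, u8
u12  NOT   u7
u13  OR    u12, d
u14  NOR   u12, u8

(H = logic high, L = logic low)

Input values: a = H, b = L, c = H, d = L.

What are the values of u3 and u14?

u1 = a NAND c = H NAND H = L
u2 = u1 AND c = L AND H = L
u3 = u1 NAND d = L NAND L = H
u4 = b XOR u2 = L XOR L = L
u6 = u2 AND u1 = L AND L = L
u7 = u4 NOR u6 = L NOR L = H
u8 = u6 OR u2 = L OR L = L
u12 = NOT u7 = NOT H = L
u14 = u12 NOR u8 = L NOR L = H

u3 = H; u14 = H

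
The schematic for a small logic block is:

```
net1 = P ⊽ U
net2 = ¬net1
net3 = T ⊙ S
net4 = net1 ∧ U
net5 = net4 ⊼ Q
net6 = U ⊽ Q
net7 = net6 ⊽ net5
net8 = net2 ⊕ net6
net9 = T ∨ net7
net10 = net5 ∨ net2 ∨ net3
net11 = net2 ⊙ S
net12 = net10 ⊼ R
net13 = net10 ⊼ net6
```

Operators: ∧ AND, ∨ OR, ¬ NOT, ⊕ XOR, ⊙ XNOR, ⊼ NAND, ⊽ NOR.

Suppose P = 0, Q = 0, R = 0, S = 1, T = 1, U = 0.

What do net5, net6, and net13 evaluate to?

net1 = P NOR U = 0 NOR 0 = 1
net2 = NOT net1 = NOT 1 = 0
net3 = T XNOR S = 1 XNOR 1 = 1
net4 = net1 AND U = 1 AND 0 = 0
net5 = net4 NAND Q = 0 NAND 0 = 1
net6 = U NOR Q = 0 NOR 0 = 1
net10 = net5 OR net2 OR net3 = 1 OR 0 OR 1 = 1
net13 = net10 NAND net6 = 1 NAND 1 = 0

net5 = 1; net6 = 1; net13 = 0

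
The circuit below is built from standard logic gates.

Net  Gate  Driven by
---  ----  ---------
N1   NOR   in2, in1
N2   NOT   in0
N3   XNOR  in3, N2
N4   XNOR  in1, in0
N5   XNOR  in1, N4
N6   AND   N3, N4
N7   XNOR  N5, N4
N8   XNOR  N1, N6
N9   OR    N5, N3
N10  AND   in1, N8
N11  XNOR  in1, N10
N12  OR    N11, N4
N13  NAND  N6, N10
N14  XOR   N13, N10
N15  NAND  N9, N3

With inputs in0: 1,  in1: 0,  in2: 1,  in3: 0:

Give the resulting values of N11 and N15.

N11 = 1  N15 = 0

N1 = in2 NOR in1 = 1 NOR 0 = 0
N2 = NOT in0 = NOT 1 = 0
N3 = in3 XNOR N2 = 0 XNOR 0 = 1
N4 = in1 XNOR in0 = 0 XNOR 1 = 0
N5 = in1 XNOR N4 = 0 XNOR 0 = 1
N6 = N3 AND N4 = 1 AND 0 = 0
N8 = N1 XNOR N6 = 0 XNOR 0 = 1
N9 = N5 OR N3 = 1 OR 1 = 1
N10 = in1 AND N8 = 0 AND 1 = 0
N11 = in1 XNOR N10 = 0 XNOR 0 = 1
N15 = N9 NAND N3 = 1 NAND 1 = 0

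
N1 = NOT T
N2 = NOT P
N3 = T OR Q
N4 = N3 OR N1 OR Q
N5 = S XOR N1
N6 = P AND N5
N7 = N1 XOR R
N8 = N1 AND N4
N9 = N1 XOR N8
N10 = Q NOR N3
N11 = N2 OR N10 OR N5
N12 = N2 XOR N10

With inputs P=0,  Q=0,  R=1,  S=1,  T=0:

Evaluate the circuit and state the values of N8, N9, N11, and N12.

N8 = 1  N9 = 0  N11 = 1  N12 = 0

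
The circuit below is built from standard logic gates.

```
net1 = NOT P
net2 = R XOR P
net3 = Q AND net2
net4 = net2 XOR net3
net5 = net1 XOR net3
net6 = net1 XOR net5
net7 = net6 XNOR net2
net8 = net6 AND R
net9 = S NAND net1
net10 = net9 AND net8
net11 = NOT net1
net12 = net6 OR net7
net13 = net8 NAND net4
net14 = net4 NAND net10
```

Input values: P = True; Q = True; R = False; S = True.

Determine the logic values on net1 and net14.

net1 = False; net14 = True

net1 = NOT P = NOT True = False
net2 = R XOR P = False XOR True = True
net3 = Q AND net2 = True AND True = True
net4 = net2 XOR net3 = True XOR True = False
net5 = net1 XOR net3 = False XOR True = True
net6 = net1 XOR net5 = False XOR True = True
net8 = net6 AND R = True AND False = False
net9 = S NAND net1 = True NAND False = True
net10 = net9 AND net8 = True AND False = False
net14 = net4 NAND net10 = False NAND False = True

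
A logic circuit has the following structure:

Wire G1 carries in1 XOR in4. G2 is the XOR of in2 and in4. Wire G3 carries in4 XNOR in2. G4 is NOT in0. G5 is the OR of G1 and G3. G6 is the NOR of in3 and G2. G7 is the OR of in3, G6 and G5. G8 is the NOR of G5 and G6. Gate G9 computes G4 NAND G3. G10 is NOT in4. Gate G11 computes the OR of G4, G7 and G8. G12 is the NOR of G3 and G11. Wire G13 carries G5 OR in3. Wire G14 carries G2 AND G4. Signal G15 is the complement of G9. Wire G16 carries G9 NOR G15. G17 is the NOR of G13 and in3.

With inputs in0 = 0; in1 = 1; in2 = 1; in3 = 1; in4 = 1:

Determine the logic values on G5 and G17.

G5 = 1; G17 = 0

G1 = in1 XOR in4 = 1 XOR 1 = 0
G3 = in4 XNOR in2 = 1 XNOR 1 = 1
G5 = G1 OR G3 = 0 OR 1 = 1
G13 = G5 OR in3 = 1 OR 1 = 1
G17 = G13 NOR in3 = 1 NOR 1 = 0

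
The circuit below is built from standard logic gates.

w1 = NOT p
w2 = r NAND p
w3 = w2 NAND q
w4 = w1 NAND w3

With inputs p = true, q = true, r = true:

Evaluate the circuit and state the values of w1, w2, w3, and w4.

w1 = NOT p = NOT true = false
w2 = r NAND p = true NAND true = false
w3 = w2 NAND q = false NAND true = true
w4 = w1 NAND w3 = false NAND true = true

w1 = false; w2 = false; w3 = true; w4 = true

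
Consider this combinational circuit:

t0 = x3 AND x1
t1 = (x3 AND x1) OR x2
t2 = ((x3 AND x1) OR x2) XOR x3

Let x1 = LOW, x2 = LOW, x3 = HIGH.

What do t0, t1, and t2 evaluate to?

t0 = LOW  t1 = LOW  t2 = HIGH

t0 = HIGH AND LOW = LOW
t1 = (HIGH AND LOW) OR LOW = LOW
t2 = ((HIGH AND LOW) OR LOW) XOR HIGH = HIGH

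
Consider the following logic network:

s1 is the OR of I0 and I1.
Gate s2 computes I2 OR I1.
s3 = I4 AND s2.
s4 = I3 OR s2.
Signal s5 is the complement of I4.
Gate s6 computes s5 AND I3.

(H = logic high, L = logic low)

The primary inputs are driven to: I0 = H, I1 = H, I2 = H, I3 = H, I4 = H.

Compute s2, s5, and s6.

s2 = H, s5 = L, s6 = L

s2 = I2 OR I1 = H OR H = H
s5 = NOT I4 = NOT H = L
s6 = s5 AND I3 = L AND H = L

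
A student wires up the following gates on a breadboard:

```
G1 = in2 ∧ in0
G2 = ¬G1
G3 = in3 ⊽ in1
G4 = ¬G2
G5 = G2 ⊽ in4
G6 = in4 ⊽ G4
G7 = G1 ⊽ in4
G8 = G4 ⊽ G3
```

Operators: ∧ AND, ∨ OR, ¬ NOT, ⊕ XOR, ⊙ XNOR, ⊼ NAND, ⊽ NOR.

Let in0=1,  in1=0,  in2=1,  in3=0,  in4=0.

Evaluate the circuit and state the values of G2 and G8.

G2 = 0, G8 = 0

G1 = in2 AND in0 = 1 AND 1 = 1
G2 = NOT G1 = NOT 1 = 0
G3 = in3 NOR in1 = 0 NOR 0 = 1
G4 = NOT G2 = NOT 0 = 1
G8 = G4 NOR G3 = 1 NOR 1 = 0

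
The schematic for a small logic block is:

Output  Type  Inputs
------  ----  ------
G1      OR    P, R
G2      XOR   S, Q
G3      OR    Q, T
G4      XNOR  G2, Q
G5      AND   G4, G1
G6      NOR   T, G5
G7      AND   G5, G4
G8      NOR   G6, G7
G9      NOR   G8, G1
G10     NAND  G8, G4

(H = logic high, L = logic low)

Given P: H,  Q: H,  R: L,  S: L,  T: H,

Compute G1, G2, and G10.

G1 = H, G2 = H, G10 = H

G1 = P OR R = H OR L = H
G2 = S XOR Q = L XOR H = H
G4 = G2 XNOR Q = H XNOR H = H
G5 = G4 AND G1 = H AND H = H
G6 = T NOR G5 = H NOR H = L
G7 = G5 AND G4 = H AND H = H
G8 = G6 NOR G7 = L NOR H = L
G10 = G8 NAND G4 = L NAND H = H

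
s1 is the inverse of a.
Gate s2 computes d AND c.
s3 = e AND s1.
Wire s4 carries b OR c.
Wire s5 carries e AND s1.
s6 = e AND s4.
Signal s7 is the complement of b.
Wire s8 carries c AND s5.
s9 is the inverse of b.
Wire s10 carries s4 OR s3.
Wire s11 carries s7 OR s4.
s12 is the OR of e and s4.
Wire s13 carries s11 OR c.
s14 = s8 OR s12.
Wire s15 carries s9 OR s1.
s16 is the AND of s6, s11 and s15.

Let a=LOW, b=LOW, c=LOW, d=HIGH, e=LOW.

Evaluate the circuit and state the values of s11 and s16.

s1 = NOT a = NOT LOW = HIGH
s4 = b OR c = LOW OR LOW = LOW
s6 = e AND s4 = LOW AND LOW = LOW
s7 = NOT b = NOT LOW = HIGH
s9 = NOT b = NOT LOW = HIGH
s11 = s7 OR s4 = HIGH OR LOW = HIGH
s15 = s9 OR s1 = HIGH OR HIGH = HIGH
s16 = s6 AND s11 AND s15 = LOW AND HIGH AND HIGH = LOW

s11 = HIGH; s16 = LOW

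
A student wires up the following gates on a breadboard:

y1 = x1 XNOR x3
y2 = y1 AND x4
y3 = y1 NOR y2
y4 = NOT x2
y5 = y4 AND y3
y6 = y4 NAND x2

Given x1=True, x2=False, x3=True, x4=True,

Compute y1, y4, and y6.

y1 = x1 XNOR x3 = True XNOR True = True
y4 = NOT x2 = NOT False = True
y6 = y4 NAND x2 = True NAND False = True

y1 = True; y4 = True; y6 = True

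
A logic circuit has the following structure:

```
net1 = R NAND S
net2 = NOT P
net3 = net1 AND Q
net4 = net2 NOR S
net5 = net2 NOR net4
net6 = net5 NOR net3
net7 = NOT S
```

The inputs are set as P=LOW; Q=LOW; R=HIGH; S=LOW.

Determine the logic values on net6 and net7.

net6 = HIGH  net7 = HIGH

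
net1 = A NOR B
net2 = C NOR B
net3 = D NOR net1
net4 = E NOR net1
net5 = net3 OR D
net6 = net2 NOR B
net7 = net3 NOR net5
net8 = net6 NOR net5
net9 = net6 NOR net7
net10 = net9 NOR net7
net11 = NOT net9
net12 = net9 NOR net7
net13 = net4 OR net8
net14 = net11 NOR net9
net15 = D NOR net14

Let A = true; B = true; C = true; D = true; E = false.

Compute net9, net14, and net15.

net9 = true; net14 = false; net15 = false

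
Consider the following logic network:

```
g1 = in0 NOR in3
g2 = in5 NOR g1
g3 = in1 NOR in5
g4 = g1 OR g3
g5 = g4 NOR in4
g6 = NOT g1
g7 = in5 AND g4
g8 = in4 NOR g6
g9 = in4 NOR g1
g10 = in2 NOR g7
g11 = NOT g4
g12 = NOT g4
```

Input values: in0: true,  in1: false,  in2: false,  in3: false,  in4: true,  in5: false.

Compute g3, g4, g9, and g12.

g1 = in0 NOR in3 = true NOR false = false
g3 = in1 NOR in5 = false NOR false = true
g4 = g1 OR g3 = false OR true = true
g9 = in4 NOR g1 = true NOR false = false
g12 = NOT g4 = NOT true = false

g3 = true, g4 = true, g9 = false, g12 = false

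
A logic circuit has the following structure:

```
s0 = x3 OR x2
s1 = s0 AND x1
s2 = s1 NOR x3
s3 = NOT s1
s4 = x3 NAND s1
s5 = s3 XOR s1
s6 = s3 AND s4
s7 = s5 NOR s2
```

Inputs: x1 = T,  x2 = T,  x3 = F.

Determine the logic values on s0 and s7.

s0 = x3 OR x2 = F OR T = T
s1 = s0 AND x1 = T AND T = T
s2 = s1 NOR x3 = T NOR F = F
s3 = NOT s1 = NOT T = F
s5 = s3 XOR s1 = F XOR T = T
s7 = s5 NOR s2 = T NOR F = F

s0 = T; s7 = F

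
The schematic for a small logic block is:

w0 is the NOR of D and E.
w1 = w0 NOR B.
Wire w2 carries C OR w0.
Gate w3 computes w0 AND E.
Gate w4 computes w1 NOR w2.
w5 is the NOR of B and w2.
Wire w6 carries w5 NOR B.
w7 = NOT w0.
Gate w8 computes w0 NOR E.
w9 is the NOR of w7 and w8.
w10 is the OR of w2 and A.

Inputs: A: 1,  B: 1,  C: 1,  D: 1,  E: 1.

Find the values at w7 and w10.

w7 = 1  w10 = 1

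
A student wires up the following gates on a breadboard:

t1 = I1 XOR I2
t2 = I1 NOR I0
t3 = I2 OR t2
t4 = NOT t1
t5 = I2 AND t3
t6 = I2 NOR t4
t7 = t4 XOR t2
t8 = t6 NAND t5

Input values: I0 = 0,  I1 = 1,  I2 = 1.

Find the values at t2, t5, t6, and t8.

t2 = 0, t5 = 1, t6 = 0, t8 = 1

t1 = I1 XOR I2 = 1 XOR 1 = 0
t2 = I1 NOR I0 = 1 NOR 0 = 0
t3 = I2 OR t2 = 1 OR 0 = 1
t4 = NOT t1 = NOT 0 = 1
t5 = I2 AND t3 = 1 AND 1 = 1
t6 = I2 NOR t4 = 1 NOR 1 = 0
t8 = t6 NAND t5 = 0 NAND 1 = 1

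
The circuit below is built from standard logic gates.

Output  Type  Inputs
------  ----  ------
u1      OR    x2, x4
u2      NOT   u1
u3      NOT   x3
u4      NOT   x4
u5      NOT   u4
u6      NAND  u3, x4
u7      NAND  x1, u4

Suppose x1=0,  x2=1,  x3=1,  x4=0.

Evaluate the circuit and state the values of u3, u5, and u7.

u3 = 0  u5 = 0  u7 = 1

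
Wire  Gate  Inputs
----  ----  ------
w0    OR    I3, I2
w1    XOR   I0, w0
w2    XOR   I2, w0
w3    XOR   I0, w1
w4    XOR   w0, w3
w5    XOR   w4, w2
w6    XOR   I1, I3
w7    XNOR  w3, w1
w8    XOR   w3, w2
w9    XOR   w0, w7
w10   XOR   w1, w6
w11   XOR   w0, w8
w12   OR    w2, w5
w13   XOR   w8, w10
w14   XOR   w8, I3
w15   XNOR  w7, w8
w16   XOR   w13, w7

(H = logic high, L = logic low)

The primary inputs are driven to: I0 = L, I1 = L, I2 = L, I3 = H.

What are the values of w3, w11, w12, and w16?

w0 = I3 OR I2 = H OR L = H
w1 = I0 XOR w0 = L XOR H = H
w2 = I2 XOR w0 = L XOR H = H
w3 = I0 XOR w1 = L XOR H = H
w4 = w0 XOR w3 = H XOR H = L
w5 = w4 XOR w2 = L XOR H = H
w6 = I1 XOR I3 = L XOR H = H
w7 = w3 XNOR w1 = H XNOR H = H
w8 = w3 XOR w2 = H XOR H = L
w10 = w1 XOR w6 = H XOR H = L
w11 = w0 XOR w8 = H XOR L = H
w12 = w2 OR w5 = H OR H = H
w13 = w8 XOR w10 = L XOR L = L
w16 = w13 XOR w7 = L XOR H = H

w3 = H, w11 = H, w12 = H, w16 = H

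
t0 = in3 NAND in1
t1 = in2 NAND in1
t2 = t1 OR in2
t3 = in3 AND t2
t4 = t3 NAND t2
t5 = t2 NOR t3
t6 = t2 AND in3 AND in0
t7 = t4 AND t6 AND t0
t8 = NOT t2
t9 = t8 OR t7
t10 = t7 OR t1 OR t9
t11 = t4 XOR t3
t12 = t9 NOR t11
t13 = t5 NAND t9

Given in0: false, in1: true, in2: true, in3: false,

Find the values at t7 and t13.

t7 = false, t13 = true

t0 = in3 NAND in1 = false NAND true = true
t1 = in2 NAND in1 = true NAND true = false
t2 = t1 OR in2 = false OR true = true
t3 = in3 AND t2 = false AND true = false
t4 = t3 NAND t2 = false NAND true = true
t5 = t2 NOR t3 = true NOR false = false
t6 = t2 AND in3 AND in0 = true AND false AND false = false
t7 = t4 AND t6 AND t0 = true AND false AND true = false
t8 = NOT t2 = NOT true = false
t9 = t8 OR t7 = false OR false = false
t13 = t5 NAND t9 = false NAND false = true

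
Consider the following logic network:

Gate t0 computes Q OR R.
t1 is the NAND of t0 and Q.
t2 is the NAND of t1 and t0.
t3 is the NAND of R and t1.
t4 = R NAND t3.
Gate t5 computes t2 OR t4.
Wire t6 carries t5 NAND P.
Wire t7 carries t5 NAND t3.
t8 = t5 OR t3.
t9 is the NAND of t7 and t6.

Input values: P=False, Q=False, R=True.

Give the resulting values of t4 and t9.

t0 = Q OR R = False OR True = True
t1 = t0 NAND Q = True NAND False = True
t2 = t1 NAND t0 = True NAND True = False
t3 = R NAND t1 = True NAND True = False
t4 = R NAND t3 = True NAND False = True
t5 = t2 OR t4 = False OR True = True
t6 = t5 NAND P = True NAND False = True
t7 = t5 NAND t3 = True NAND False = True
t9 = t7 NAND t6 = True NAND True = False

t4 = True  t9 = False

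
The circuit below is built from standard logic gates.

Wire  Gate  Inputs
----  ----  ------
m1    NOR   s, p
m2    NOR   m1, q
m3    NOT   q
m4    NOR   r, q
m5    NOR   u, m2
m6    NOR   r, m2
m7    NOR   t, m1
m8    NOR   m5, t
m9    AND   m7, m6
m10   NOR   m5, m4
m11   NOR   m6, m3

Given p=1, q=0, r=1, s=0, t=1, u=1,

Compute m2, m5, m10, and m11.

m2 = 1, m5 = 0, m10 = 1, m11 = 0

m1 = s NOR p = 0 NOR 1 = 0
m2 = m1 NOR q = 0 NOR 0 = 1
m3 = NOT q = NOT 0 = 1
m4 = r NOR q = 1 NOR 0 = 0
m5 = u NOR m2 = 1 NOR 1 = 0
m6 = r NOR m2 = 1 NOR 1 = 0
m10 = m5 NOR m4 = 0 NOR 0 = 1
m11 = m6 NOR m3 = 0 NOR 1 = 0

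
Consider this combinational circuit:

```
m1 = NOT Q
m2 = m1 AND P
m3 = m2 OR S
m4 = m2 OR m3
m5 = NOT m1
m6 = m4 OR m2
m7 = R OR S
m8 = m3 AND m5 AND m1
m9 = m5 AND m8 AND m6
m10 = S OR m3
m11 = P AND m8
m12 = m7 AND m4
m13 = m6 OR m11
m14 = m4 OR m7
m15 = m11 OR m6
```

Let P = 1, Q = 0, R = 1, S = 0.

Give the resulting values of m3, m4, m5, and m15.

m1 = NOT Q = NOT 0 = 1
m2 = m1 AND P = 1 AND 1 = 1
m3 = m2 OR S = 1 OR 0 = 1
m4 = m2 OR m3 = 1 OR 1 = 1
m5 = NOT m1 = NOT 1 = 0
m6 = m4 OR m2 = 1 OR 1 = 1
m8 = m3 AND m5 AND m1 = 1 AND 0 AND 1 = 0
m11 = P AND m8 = 1 AND 0 = 0
m15 = m11 OR m6 = 0 OR 1 = 1

m3 = 1; m4 = 1; m5 = 0; m15 = 1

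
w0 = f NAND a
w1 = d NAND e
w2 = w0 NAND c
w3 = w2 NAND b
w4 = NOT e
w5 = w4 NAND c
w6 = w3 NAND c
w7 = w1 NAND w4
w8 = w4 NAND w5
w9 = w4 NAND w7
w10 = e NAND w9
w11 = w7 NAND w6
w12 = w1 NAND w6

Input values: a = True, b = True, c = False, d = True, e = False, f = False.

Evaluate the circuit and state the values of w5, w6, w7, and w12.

w5 = True, w6 = True, w7 = False, w12 = False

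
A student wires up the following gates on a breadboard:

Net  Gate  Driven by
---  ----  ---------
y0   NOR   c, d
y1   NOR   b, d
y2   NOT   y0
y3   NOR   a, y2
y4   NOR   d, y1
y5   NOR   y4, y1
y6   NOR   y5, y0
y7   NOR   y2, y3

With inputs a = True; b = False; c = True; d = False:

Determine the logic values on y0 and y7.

y0 = c NOR d = True NOR False = False
y2 = NOT y0 = NOT False = True
y3 = a NOR y2 = True NOR True = False
y7 = y2 NOR y3 = True NOR False = False

y0 = False, y7 = False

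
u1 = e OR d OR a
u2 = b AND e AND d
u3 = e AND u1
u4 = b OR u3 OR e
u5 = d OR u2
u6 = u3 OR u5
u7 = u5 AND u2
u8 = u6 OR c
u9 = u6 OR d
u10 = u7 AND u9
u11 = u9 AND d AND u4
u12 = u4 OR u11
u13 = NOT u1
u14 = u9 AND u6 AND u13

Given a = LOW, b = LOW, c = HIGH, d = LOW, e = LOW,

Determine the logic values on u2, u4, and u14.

u2 = LOW; u4 = LOW; u14 = LOW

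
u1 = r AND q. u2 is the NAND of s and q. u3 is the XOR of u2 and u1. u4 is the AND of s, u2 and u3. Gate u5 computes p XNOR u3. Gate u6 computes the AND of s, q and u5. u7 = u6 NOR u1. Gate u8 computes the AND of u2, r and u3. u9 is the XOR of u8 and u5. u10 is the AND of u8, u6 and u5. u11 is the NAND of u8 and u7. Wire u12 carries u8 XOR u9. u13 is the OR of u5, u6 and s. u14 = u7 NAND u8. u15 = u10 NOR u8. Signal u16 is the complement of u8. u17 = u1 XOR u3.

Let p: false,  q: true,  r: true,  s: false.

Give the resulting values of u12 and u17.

u12 = true  u17 = true

u1 = r AND q = true AND true = true
u2 = s NAND q = false NAND true = true
u3 = u2 XOR u1 = true XOR true = false
u5 = p XNOR u3 = false XNOR false = true
u8 = u2 AND r AND u3 = true AND true AND false = false
u9 = u8 XOR u5 = false XOR true = true
u12 = u8 XOR u9 = false XOR true = true
u17 = u1 XOR u3 = true XOR false = true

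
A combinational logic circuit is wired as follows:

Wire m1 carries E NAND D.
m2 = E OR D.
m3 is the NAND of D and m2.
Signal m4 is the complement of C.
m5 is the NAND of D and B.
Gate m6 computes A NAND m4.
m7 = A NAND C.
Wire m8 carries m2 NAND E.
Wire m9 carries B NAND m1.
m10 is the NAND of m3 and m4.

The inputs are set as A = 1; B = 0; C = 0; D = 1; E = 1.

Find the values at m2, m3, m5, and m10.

m2 = E OR D = 1 OR 1 = 1
m3 = D NAND m2 = 1 NAND 1 = 0
m4 = NOT C = NOT 0 = 1
m5 = D NAND B = 1 NAND 0 = 1
m10 = m3 NAND m4 = 0 NAND 1 = 1

m2 = 1, m3 = 0, m5 = 1, m10 = 1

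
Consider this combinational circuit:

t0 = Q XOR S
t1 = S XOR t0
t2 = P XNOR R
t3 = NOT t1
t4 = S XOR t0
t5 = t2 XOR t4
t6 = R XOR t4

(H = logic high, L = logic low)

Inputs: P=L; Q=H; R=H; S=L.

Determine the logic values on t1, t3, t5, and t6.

t1 = H; t3 = L; t5 = H; t6 = L

t0 = Q XOR S = H XOR L = H
t1 = S XOR t0 = L XOR H = H
t2 = P XNOR R = L XNOR H = L
t3 = NOT t1 = NOT H = L
t4 = S XOR t0 = L XOR H = H
t5 = t2 XOR t4 = L XOR H = H
t6 = R XOR t4 = H XOR H = L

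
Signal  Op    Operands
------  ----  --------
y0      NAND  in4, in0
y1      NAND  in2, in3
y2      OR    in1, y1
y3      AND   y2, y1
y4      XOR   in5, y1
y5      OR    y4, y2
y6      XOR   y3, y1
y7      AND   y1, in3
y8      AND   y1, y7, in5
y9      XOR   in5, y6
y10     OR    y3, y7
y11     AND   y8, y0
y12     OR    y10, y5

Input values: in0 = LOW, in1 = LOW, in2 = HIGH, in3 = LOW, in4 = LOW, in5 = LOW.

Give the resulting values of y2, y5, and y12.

y2 = HIGH, y5 = HIGH, y12 = HIGH

y1 = in2 NAND in3 = HIGH NAND LOW = HIGH
y2 = in1 OR y1 = LOW OR HIGH = HIGH
y3 = y2 AND y1 = HIGH AND HIGH = HIGH
y4 = in5 XOR y1 = LOW XOR HIGH = HIGH
y5 = y4 OR y2 = HIGH OR HIGH = HIGH
y7 = y1 AND in3 = HIGH AND LOW = LOW
y10 = y3 OR y7 = HIGH OR LOW = HIGH
y12 = y10 OR y5 = HIGH OR HIGH = HIGH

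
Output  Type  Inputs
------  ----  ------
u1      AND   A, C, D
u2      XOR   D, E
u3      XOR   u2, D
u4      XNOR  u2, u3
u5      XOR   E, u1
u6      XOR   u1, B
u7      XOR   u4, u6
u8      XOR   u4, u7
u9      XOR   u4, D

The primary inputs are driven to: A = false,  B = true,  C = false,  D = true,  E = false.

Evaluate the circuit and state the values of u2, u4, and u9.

u2 = D XOR E = true XOR false = true
u3 = u2 XOR D = true XOR true = false
u4 = u2 XNOR u3 = true XNOR false = false
u9 = u4 XOR D = false XOR true = true

u2 = true  u4 = false  u9 = true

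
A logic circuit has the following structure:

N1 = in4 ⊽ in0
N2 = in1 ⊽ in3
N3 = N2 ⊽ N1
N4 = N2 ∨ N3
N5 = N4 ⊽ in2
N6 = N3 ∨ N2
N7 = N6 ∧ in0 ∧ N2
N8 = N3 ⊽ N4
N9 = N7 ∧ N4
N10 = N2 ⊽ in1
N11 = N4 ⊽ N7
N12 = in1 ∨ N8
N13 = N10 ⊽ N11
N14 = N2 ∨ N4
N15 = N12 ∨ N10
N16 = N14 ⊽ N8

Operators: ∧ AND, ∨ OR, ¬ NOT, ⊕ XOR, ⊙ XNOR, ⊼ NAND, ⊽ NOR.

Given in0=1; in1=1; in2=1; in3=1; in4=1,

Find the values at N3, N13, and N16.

N3 = 1, N13 = 1, N16 = 0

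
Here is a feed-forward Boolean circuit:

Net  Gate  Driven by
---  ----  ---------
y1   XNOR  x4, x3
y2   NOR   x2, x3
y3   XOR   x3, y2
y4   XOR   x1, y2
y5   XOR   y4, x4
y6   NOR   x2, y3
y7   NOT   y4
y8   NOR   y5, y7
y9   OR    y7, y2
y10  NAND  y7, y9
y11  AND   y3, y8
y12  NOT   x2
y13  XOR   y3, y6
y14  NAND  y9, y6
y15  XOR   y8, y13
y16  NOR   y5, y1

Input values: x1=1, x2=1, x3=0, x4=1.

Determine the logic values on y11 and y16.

y11 = 0; y16 = 1

y1 = x4 XNOR x3 = 1 XNOR 0 = 0
y2 = x2 NOR x3 = 1 NOR 0 = 0
y3 = x3 XOR y2 = 0 XOR 0 = 0
y4 = x1 XOR y2 = 1 XOR 0 = 1
y5 = y4 XOR x4 = 1 XOR 1 = 0
y7 = NOT y4 = NOT 1 = 0
y8 = y5 NOR y7 = 0 NOR 0 = 1
y11 = y3 AND y8 = 0 AND 1 = 0
y16 = y5 NOR y1 = 0 NOR 0 = 1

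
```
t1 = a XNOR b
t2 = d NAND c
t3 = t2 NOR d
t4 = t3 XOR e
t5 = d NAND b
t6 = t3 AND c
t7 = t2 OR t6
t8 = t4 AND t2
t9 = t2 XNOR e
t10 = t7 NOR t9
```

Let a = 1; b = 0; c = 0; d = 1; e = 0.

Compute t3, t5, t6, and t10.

t3 = 0, t5 = 1, t6 = 0, t10 = 0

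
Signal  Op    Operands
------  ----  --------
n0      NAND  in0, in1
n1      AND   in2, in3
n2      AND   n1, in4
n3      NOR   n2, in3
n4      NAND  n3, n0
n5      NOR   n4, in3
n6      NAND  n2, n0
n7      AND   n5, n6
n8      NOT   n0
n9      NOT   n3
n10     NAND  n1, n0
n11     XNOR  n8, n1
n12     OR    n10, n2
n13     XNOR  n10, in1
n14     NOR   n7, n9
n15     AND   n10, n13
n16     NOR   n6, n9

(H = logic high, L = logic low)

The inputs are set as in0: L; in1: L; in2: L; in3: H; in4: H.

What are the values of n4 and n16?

n4 = H, n16 = L

n0 = in0 NAND in1 = L NAND L = H
n1 = in2 AND in3 = L AND H = L
n2 = n1 AND in4 = L AND H = L
n3 = n2 NOR in3 = L NOR H = L
n4 = n3 NAND n0 = L NAND H = H
n6 = n2 NAND n0 = L NAND H = H
n9 = NOT n3 = NOT L = H
n16 = n6 NOR n9 = H NOR H = L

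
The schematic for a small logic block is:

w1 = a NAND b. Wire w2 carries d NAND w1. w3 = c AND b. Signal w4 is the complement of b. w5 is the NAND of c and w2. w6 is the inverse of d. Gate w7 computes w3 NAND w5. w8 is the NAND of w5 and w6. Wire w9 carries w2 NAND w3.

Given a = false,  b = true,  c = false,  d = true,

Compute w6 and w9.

w1 = a NAND b = false NAND true = true
w2 = d NAND w1 = true NAND true = false
w3 = c AND b = false AND true = false
w6 = NOT d = NOT true = false
w9 = w2 NAND w3 = false NAND false = true

w6 = false  w9 = true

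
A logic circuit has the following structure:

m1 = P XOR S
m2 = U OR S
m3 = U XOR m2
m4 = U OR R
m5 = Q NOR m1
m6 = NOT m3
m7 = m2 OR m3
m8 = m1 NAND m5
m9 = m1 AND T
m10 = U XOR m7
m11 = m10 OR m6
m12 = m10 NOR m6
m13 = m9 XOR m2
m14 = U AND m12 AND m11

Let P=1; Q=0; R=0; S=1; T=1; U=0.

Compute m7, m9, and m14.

m7 = 1, m9 = 0, m14 = 0

m1 = P XOR S = 1 XOR 1 = 0
m2 = U OR S = 0 OR 1 = 1
m3 = U XOR m2 = 0 XOR 1 = 1
m6 = NOT m3 = NOT 1 = 0
m7 = m2 OR m3 = 1 OR 1 = 1
m9 = m1 AND T = 0 AND 1 = 0
m10 = U XOR m7 = 0 XOR 1 = 1
m11 = m10 OR m6 = 1 OR 0 = 1
m12 = m10 NOR m6 = 1 NOR 0 = 0
m14 = U AND m12 AND m11 = 0 AND 0 AND 1 = 0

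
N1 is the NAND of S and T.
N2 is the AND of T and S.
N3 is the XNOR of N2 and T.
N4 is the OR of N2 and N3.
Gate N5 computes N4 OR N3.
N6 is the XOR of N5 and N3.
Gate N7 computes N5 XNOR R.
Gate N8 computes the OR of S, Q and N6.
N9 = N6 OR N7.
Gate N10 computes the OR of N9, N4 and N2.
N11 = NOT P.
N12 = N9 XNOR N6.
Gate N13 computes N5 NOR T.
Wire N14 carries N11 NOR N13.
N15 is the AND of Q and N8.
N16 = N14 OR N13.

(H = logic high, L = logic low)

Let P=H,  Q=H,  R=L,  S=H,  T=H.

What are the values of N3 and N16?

N2 = T AND S = H AND H = H
N3 = N2 XNOR T = H XNOR H = H
N4 = N2 OR N3 = H OR H = H
N5 = N4 OR N3 = H OR H = H
N11 = NOT P = NOT H = L
N13 = N5 NOR T = H NOR H = L
N14 = N11 NOR N13 = L NOR L = H
N16 = N14 OR N13 = H OR L = H

N3 = H, N16 = H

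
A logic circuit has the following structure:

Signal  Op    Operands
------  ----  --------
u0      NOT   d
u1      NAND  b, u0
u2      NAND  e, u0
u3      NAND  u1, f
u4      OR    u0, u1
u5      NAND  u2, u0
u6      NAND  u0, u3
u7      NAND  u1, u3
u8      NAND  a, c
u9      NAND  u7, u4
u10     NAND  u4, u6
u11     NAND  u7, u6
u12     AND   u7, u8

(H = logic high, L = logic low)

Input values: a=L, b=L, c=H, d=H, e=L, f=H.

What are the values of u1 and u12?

u0 = NOT d = NOT H = L
u1 = b NAND u0 = L NAND L = H
u3 = u1 NAND f = H NAND H = L
u7 = u1 NAND u3 = H NAND L = H
u8 = a NAND c = L NAND H = H
u12 = u7 AND u8 = H AND H = H

u1 = H  u12 = H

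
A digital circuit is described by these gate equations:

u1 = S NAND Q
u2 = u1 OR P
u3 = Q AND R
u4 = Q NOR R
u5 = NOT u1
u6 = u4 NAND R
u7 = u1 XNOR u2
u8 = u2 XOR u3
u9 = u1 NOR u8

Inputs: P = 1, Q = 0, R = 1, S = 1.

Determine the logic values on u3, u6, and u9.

u1 = S NAND Q = 1 NAND 0 = 1
u2 = u1 OR P = 1 OR 1 = 1
u3 = Q AND R = 0 AND 1 = 0
u4 = Q NOR R = 0 NOR 1 = 0
u6 = u4 NAND R = 0 NAND 1 = 1
u8 = u2 XOR u3 = 1 XOR 0 = 1
u9 = u1 NOR u8 = 1 NOR 1 = 0

u3 = 0; u6 = 1; u9 = 0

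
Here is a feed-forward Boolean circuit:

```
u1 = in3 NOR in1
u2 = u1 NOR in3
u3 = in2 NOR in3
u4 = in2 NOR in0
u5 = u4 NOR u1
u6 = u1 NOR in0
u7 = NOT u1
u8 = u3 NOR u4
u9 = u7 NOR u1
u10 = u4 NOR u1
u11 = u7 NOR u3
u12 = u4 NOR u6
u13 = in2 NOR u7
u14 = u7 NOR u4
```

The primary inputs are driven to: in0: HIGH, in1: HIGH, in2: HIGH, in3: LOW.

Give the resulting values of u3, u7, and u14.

u3 = LOW; u7 = HIGH; u14 = LOW

u1 = in3 NOR in1 = LOW NOR HIGH = LOW
u3 = in2 NOR in3 = HIGH NOR LOW = LOW
u4 = in2 NOR in0 = HIGH NOR HIGH = LOW
u7 = NOT u1 = NOT LOW = HIGH
u14 = u7 NOR u4 = HIGH NOR LOW = LOW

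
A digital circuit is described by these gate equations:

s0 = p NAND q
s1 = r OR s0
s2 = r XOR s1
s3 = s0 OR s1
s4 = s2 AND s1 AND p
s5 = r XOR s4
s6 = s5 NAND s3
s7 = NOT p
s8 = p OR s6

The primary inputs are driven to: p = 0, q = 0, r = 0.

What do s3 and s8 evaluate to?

s3 = 1, s8 = 1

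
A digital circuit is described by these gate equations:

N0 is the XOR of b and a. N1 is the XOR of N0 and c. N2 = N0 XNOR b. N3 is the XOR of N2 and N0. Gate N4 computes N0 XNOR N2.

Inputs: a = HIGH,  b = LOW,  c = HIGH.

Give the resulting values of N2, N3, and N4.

N2 = LOW  N3 = HIGH  N4 = LOW

N0 = b XOR a = LOW XOR HIGH = HIGH
N2 = N0 XNOR b = HIGH XNOR LOW = LOW
N3 = N2 XOR N0 = LOW XOR HIGH = HIGH
N4 = N0 XNOR N2 = HIGH XNOR LOW = LOW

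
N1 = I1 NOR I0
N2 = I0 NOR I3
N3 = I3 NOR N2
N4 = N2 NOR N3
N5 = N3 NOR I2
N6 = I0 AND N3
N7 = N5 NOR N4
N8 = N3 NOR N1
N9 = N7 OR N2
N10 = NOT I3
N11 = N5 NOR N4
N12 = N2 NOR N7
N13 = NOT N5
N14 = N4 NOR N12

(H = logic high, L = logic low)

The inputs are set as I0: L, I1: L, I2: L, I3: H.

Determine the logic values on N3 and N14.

N3 = L; N14 = L

N2 = I0 NOR I3 = L NOR H = L
N3 = I3 NOR N2 = H NOR L = L
N4 = N2 NOR N3 = L NOR L = H
N5 = N3 NOR I2 = L NOR L = H
N7 = N5 NOR N4 = H NOR H = L
N12 = N2 NOR N7 = L NOR L = H
N14 = N4 NOR N12 = H NOR H = L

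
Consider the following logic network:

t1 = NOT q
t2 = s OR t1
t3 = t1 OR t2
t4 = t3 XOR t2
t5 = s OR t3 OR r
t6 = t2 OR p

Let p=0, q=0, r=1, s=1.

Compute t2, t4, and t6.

t1 = NOT q = NOT 0 = 1
t2 = s OR t1 = 1 OR 1 = 1
t3 = t1 OR t2 = 1 OR 1 = 1
t4 = t3 XOR t2 = 1 XOR 1 = 0
t6 = t2 OR p = 1 OR 0 = 1

t2 = 1, t4 = 0, t6 = 1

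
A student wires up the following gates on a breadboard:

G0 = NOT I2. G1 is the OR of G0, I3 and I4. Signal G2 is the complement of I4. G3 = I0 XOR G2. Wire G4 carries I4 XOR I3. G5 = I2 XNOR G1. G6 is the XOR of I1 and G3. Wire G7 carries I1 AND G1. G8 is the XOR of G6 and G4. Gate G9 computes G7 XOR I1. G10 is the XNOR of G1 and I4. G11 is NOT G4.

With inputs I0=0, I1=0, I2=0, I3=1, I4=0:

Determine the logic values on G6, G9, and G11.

G0 = NOT I2 = NOT 0 = 1
G1 = G0 OR I3 OR I4 = 1 OR 1 OR 0 = 1
G2 = NOT I4 = NOT 0 = 1
G3 = I0 XOR G2 = 0 XOR 1 = 1
G4 = I4 XOR I3 = 0 XOR 1 = 1
G6 = I1 XOR G3 = 0 XOR 1 = 1
G7 = I1 AND G1 = 0 AND 1 = 0
G9 = G7 XOR I1 = 0 XOR 0 = 0
G11 = NOT G4 = NOT 1 = 0

G6 = 1, G9 = 0, G11 = 0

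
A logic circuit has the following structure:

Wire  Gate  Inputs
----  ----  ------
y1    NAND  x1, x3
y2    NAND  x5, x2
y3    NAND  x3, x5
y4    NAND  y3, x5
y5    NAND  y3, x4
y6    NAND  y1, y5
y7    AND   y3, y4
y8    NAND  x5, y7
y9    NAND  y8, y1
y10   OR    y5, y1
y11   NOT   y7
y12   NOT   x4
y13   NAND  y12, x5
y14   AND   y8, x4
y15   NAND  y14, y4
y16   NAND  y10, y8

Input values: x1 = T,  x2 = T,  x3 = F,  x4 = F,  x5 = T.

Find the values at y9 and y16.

y9 = F; y16 = F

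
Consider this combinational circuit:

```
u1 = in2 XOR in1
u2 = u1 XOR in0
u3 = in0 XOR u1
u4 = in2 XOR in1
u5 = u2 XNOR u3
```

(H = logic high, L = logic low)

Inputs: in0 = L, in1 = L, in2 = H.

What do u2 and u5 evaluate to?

u1 = in2 XOR in1 = H XOR L = H
u2 = u1 XOR in0 = H XOR L = H
u3 = in0 XOR u1 = L XOR H = H
u5 = u2 XNOR u3 = H XNOR H = H

u2 = H  u5 = H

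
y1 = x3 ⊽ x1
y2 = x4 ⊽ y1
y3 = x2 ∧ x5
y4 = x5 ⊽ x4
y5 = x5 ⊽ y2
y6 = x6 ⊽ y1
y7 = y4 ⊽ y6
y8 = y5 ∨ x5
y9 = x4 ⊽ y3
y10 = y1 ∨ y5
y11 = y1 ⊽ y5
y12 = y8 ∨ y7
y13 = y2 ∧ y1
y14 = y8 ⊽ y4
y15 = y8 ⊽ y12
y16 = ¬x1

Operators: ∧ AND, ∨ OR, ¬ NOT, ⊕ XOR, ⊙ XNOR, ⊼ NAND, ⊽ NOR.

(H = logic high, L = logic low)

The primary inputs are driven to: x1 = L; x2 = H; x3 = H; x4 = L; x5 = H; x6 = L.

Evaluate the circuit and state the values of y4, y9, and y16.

y3 = x2 AND x5 = H AND H = H
y4 = x5 NOR x4 = H NOR L = L
y9 = x4 NOR y3 = L NOR H = L
y16 = NOT x1 = NOT L = H

y4 = L, y9 = L, y16 = H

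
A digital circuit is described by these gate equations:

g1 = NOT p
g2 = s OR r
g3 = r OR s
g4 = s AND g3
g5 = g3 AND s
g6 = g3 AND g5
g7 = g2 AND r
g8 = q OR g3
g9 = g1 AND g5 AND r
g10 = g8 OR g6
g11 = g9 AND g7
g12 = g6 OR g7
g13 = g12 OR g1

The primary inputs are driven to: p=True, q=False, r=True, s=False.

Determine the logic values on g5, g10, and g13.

g5 = False; g10 = True; g13 = True

g1 = NOT p = NOT True = False
g2 = s OR r = False OR True = True
g3 = r OR s = True OR False = True
g5 = g3 AND s = True AND False = False
g6 = g3 AND g5 = True AND False = False
g7 = g2 AND r = True AND True = True
g8 = q OR g3 = False OR True = True
g10 = g8 OR g6 = True OR False = True
g12 = g6 OR g7 = False OR True = True
g13 = g12 OR g1 = True OR False = True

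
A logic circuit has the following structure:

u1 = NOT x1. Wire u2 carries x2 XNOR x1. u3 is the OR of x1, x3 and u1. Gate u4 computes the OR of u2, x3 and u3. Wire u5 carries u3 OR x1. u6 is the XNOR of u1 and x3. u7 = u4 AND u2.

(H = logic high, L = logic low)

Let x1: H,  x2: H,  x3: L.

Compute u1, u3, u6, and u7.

u1 = L, u3 = H, u6 = H, u7 = H

u1 = NOT x1 = NOT H = L
u2 = x2 XNOR x1 = H XNOR H = H
u3 = x1 OR x3 OR u1 = H OR L OR L = H
u4 = u2 OR x3 OR u3 = H OR L OR H = H
u6 = u1 XNOR x3 = L XNOR L = H
u7 = u4 AND u2 = H AND H = H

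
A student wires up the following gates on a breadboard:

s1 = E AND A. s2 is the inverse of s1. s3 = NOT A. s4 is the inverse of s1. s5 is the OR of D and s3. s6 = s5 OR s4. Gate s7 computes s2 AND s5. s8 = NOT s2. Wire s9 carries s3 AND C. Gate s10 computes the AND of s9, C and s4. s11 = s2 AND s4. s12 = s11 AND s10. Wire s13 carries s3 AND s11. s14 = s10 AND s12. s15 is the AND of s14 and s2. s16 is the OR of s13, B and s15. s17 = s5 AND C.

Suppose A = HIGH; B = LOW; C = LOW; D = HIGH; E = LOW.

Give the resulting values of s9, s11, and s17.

s9 = LOW  s11 = HIGH  s17 = LOW

s1 = E AND A = LOW AND HIGH = LOW
s2 = NOT s1 = NOT LOW = HIGH
s3 = NOT A = NOT HIGH = LOW
s4 = NOT s1 = NOT LOW = HIGH
s5 = D OR s3 = HIGH OR LOW = HIGH
s9 = s3 AND C = LOW AND LOW = LOW
s11 = s2 AND s4 = HIGH AND HIGH = HIGH
s17 = s5 AND C = HIGH AND LOW = LOW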